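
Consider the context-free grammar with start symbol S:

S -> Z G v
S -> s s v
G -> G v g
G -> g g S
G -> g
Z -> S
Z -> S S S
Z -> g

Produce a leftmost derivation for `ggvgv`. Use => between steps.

S => ZGv => gGv => gGvgv => ggvgv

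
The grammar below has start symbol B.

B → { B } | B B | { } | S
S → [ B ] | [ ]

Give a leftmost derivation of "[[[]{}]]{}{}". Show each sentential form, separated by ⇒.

B ⇒ BB   [B → B B]
BB ⇒ BBB   [B → B B]
BBB ⇒ SBB   [B → S]
SBB ⇒ [B]BB   [S → [ B ]]
[B]BB ⇒ [S]BB   [B → S]
[S]BB ⇒ [[B]]BB   [S → [ B ]]
[[B]]BB ⇒ [[BB]]BB   [B → B B]
[[BB]]BB ⇒ [[SB]]BB   [B → S]
[[SB]]BB ⇒ [[[]B]]BB   [S → [ ]]
[[[]B]]BB ⇒ [[[]{}]]BB   [B → { }]
[[[]{}]]BB ⇒ [[[]{}]]{}B   [B → { }]
[[[]{}]]{}B ⇒ [[[]{}]]{}{}   [B → { }]

B ⇒ BB ⇒ BBB ⇒ SBB ⇒ [B]BB ⇒ [S]BB ⇒ [[B]]BB ⇒ [[BB]]BB ⇒ [[SB]]BB ⇒ [[[]B]]BB ⇒ [[[]{}]]BB ⇒ [[[]{}]]{}B ⇒ [[[]{}]]{}{}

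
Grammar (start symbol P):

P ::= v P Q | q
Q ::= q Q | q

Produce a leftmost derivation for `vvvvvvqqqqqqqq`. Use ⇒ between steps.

P ⇒ vPQ   [P ::= v P Q]
vPQ ⇒ vvPQQ   [P ::= v P Q]
vvPQQ ⇒ vvvPQQQ   [P ::= v P Q]
vvvPQQQ ⇒ vvvvPQQQQ   [P ::= v P Q]
vvvvPQQQQ ⇒ vvvvvPQQQQQ   [P ::= v P Q]
vvvvvPQQQQQ ⇒ vvvvvvPQQQQQQ   [P ::= v P Q]
vvvvvvPQQQQQQ ⇒ vvvvvvqQQQQQQ   [P ::= q]
vvvvvvqQQQQQQ ⇒ vvvvvvqqQQQQQ   [Q ::= q]
vvvvvvqqQQQQQ ⇒ vvvvvvqqqQQQQQ   [Q ::= q Q]
vvvvvvqqqQQQQQ ⇒ vvvvvvqqqqQQQQ   [Q ::= q]
vvvvvvqqqqQQQQ ⇒ vvvvvvqqqqqQQQ   [Q ::= q]
vvvvvvqqqqqQQQ ⇒ vvvvvvqqqqqqQQ   [Q ::= q]
vvvvvvqqqqqqQQ ⇒ vvvvvvqqqqqqqQ   [Q ::= q]
vvvvvvqqqqqqqQ ⇒ vvvvvvqqqqqqqq   [Q ::= q]

P ⇒ vPQ ⇒ vvPQQ ⇒ vvvPQQQ ⇒ vvvvPQQQQ ⇒ vvvvvPQQQQQ ⇒ vvvvvvPQQQQQQ ⇒ vvvvvvqQQQQQQ ⇒ vvvvvvqqQQQQQ ⇒ vvvvvvqqqQQQQQ ⇒ vvvvvvqqqqQQQQ ⇒ vvvvvvqqqqqQQQ ⇒ vvvvvvqqqqqqQQ ⇒ vvvvvvqqqqqqqQ ⇒ vvvvvvqqqqqqqq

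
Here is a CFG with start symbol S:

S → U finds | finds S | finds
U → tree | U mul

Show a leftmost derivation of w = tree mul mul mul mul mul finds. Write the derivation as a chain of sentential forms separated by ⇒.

S ⇒ U finds ⇒ U mul finds ⇒ U mul mul finds ⇒ U mul mul mul finds ⇒ U mul mul mul mul finds ⇒ U mul mul mul mul mul finds ⇒ tree mul mul mul mul mul finds

S ⇒ U finds   [S → U finds]
U finds ⇒ U mul finds   [U → U mul]
U mul finds ⇒ U mul mul finds   [U → U mul]
U mul mul finds ⇒ U mul mul mul finds   [U → U mul]
U mul mul mul finds ⇒ U mul mul mul mul finds   [U → U mul]
U mul mul mul mul finds ⇒ U mul mul mul mul mul finds   [U → U mul]
U mul mul mul mul mul finds ⇒ tree mul mul mul mul mul finds   [U → tree]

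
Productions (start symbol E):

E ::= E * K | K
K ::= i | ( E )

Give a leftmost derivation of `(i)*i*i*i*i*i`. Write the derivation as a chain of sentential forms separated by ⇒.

E ⇒ E*K ⇒ E*K*K ⇒ E*K*K*K ⇒ E*K*K*K*K ⇒ E*K*K*K*K*K ⇒ K*K*K*K*K*K ⇒ (E)*K*K*K*K*K ⇒ (K)*K*K*K*K*K ⇒ (i)*K*K*K*K*K ⇒ (i)*i*K*K*K*K ⇒ (i)*i*i*K*K*K ⇒ (i)*i*i*i*K*K ⇒ (i)*i*i*i*i*K ⇒ (i)*i*i*i*i*i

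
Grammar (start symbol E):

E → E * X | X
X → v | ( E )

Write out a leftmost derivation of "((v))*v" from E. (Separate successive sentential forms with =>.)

E => E*X   [E → E * X]
E*X => X*X   [E → X]
X*X => (E)*X   [X → ( E )]
(E)*X => (X)*X   [E → X]
(X)*X => ((E))*X   [X → ( E )]
((E))*X => ((X))*X   [E → X]
((X))*X => ((v))*X   [X → v]
((v))*X => ((v))*v   [X → v]

E => E*X => X*X => (E)*X => (X)*X => ((E))*X => ((X))*X => ((v))*X => ((v))*v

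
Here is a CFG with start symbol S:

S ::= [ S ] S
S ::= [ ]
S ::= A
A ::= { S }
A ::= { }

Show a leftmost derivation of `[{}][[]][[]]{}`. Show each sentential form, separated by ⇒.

S ⇒ [S]S   [S ::= [ S ] S]
[S]S ⇒ [A]S   [S ::= A]
[A]S ⇒ [{}]S   [A ::= { }]
[{}]S ⇒ [{}][S]S   [S ::= [ S ] S]
[{}][S]S ⇒ [{}][[]]S   [S ::= [ ]]
[{}][[]]S ⇒ [{}][[]][S]S   [S ::= [ S ] S]
[{}][[]][S]S ⇒ [{}][[]][[]]S   [S ::= [ ]]
[{}][[]][[]]S ⇒ [{}][[]][[]]A   [S ::= A]
[{}][[]][[]]A ⇒ [{}][[]][[]]{}   [A ::= { }]

S⇒[S]S⇒[A]S⇒[{}]S⇒[{}][S]S⇒[{}][[]]S⇒[{}][[]][S]S⇒[{}][[]][[]]S⇒[{}][[]][[]]A⇒[{}][[]][[]]{}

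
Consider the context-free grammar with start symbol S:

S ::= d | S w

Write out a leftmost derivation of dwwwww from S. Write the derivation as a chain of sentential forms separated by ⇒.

S ⇒ Sw ⇒ Sww ⇒ Swww ⇒ Swwww ⇒ Swwwww ⇒ dwwwww

S ⇒ Sw   [S ::= S w]
Sw ⇒ Sww   [S ::= S w]
Sww ⇒ Swww   [S ::= S w]
Swww ⇒ Swwww   [S ::= S w]
Swwww ⇒ Swwwww   [S ::= S w]
Swwwww ⇒ dwwwww   [S ::= d]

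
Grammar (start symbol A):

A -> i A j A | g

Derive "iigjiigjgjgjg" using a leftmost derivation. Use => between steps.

A => iAjA => iiAjAjA => iigjAjA => iigjiAjAjA => iigjiiAjAjAjA => iigjiigjAjAjA => iigjiigjgjAjA => iigjiigjgjgjA => iigjiigjgjgjg

A => iAjA   [A -> i A j A]
iAjA => iiAjAjA   [A -> i A j A]
iiAjAjA => iigjAjA   [A -> g]
iigjAjA => iigjiAjAjA   [A -> i A j A]
iigjiAjAjA => iigjiiAjAjAjA   [A -> i A j A]
iigjiiAjAjAjA => iigjiigjAjAjA   [A -> g]
iigjiigjAjAjA => iigjiigjgjAjA   [A -> g]
iigjiigjgjAjA => iigjiigjgjgjA   [A -> g]
iigjiigjgjgjA => iigjiigjgjgjg   [A -> g]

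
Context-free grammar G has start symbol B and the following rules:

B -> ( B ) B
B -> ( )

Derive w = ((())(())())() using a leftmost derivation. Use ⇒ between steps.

B ⇒ (B)B   [B -> ( B ) B]
(B)B ⇒ ((B)B)B   [B -> ( B ) B]
((B)B)B ⇒ ((())B)B   [B -> ( )]
((())B)B ⇒ ((())(B)B)B   [B -> ( B ) B]
((())(B)B)B ⇒ ((())(())B)B   [B -> ( )]
((())(())B)B ⇒ ((())(())())B   [B -> ( )]
((())(())())B ⇒ ((())(())())()   [B -> ( )]

B⇒(B)B⇒((B)B)B⇒((())B)B⇒((())(B)B)B⇒((())(())B)B⇒((())(())())B⇒((())(())())()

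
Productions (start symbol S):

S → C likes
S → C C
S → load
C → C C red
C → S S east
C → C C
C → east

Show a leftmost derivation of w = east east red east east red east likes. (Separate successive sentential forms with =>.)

S => C likes => C C likes => C C red C likes => C C C red C likes => C C red C C red C likes => east C red C C red C likes => east east red C C red C likes => east east red east C red C likes => east east red east east red C likes => east east red east east red east likes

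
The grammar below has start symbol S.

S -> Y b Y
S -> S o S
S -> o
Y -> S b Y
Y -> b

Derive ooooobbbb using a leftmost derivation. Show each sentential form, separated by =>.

S => YbY => SbYbY => SoSbYbY => SoSoSbYbY => ooSoSbYbY => ooooSbYbY => ooooobYbY => ooooobbbY => ooooobbbb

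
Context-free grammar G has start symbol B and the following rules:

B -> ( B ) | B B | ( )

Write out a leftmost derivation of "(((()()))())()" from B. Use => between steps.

B => BB   [B -> B B]
BB => (B)B   [B -> ( B )]
(B)B => (BB)B   [B -> B B]
(BB)B => ((B)B)B   [B -> ( B )]
((B)B)B => (((B))B)B   [B -> ( B )]
(((B))B)B => (((BB))B)B   [B -> B B]
(((BB))B)B => (((()B))B)B   [B -> ( )]
(((()B))B)B => (((()()))B)B   [B -> ( )]
(((()()))B)B => (((()()))())B   [B -> ( )]
(((()()))())B => (((()()))())()   [B -> ( )]

B => BB => (B)B => (BB)B => ((B)B)B => (((B))B)B => (((BB))B)B => (((()B))B)B => (((()()))B)B => (((()()))())B => (((()()))())()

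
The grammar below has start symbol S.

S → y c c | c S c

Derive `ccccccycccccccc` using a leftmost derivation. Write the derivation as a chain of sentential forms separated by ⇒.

S ⇒ cSc   [S → c S c]
cSc ⇒ ccScc   [S → c S c]
ccScc ⇒ cccSccc   [S → c S c]
cccSccc ⇒ ccccScccc   [S → c S c]
ccccScccc ⇒ cccccSccccc   [S → c S c]
cccccSccccc ⇒ ccccccScccccc   [S → c S c]
ccccccScccccc ⇒ ccccccycccccccc   [S → y c c]

S ⇒ cSc ⇒ ccScc ⇒ cccSccc ⇒ ccccScccc ⇒ cccccSccccc ⇒ ccccccScccccc ⇒ ccccccycccccccc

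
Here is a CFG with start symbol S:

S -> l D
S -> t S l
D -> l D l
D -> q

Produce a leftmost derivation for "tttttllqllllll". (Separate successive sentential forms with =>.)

S => tSl   [S -> t S l]
tSl => ttSll   [S -> t S l]
ttSll => tttSlll   [S -> t S l]
tttSlll => ttttSllll   [S -> t S l]
ttttSllll => tttttSlllll   [S -> t S l]
tttttSlllll => tttttlDlllll   [S -> l D]
tttttlDlllll => tttttllDllllll   [D -> l D l]
tttttllDllllll => tttttllqllllll   [D -> q]

S => tSl => ttSll => tttSlll => ttttSllll => tttttSlllll => tttttlDlllll => tttttllDllllll => tttttllqllllll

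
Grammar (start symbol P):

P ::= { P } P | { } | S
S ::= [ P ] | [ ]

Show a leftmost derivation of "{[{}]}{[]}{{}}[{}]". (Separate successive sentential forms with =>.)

P => {P}P => {S}P => {[P]}P => {[{}]}P => {[{}]}{P}P => {[{}]}{S}P => {[{}]}{[]}P => {[{}]}{[]}{P}P => {[{}]}{[]}{{}}P => {[{}]}{[]}{{}}S => {[{}]}{[]}{{}}[P] => {[{}]}{[]}{{}}[{}]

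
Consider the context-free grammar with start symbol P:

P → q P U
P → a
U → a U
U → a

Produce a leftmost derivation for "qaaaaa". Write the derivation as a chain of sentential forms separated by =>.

P=>qPU=>qaU=>qaaU=>qaaaU=>qaaaaU=>qaaaaa

P => qPU   [P → q P U]
qPU => qaU   [P → a]
qaU => qaaU   [U → a U]
qaaU => qaaaU   [U → a U]
qaaaU => qaaaaU   [U → a U]
qaaaaU => qaaaaa   [U → a]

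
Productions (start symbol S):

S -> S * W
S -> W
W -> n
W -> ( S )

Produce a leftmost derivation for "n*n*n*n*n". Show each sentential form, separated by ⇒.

S⇒S*W⇒S*W*W⇒S*W*W*W⇒S*W*W*W*W⇒W*W*W*W*W⇒n*W*W*W*W⇒n*n*W*W*W⇒n*n*n*W*W⇒n*n*n*n*W⇒n*n*n*n*n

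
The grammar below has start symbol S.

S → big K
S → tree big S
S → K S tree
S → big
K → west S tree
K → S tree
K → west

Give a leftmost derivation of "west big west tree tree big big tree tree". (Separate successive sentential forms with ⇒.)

S ⇒ K S tree ⇒ west S tree ⇒ west K S tree tree ⇒ west S tree S tree tree ⇒ west big K tree S tree tree ⇒ west big west tree S tree tree ⇒ west big west tree tree big S tree tree ⇒ west big west tree tree big big tree tree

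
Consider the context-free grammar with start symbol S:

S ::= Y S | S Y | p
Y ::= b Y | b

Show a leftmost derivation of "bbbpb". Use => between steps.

S=>YS=>bS=>bSY=>bYSY=>bbYSY=>bbbSY=>bbbpY=>bbbpb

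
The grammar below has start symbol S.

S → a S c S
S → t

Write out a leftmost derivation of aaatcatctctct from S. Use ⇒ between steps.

S ⇒ aScS   [S → a S c S]
aScS ⇒ aaScScS   [S → a S c S]
aaScScS ⇒ aaaScScScS   [S → a S c S]
aaaScScScS ⇒ aaatcScScS   [S → t]
aaatcScScS ⇒ aaatcaScScScS   [S → a S c S]
aaatcaScScScS ⇒ aaatcatcScScS   [S → t]
aaatcatcScScS ⇒ aaatcatctcScS   [S → t]
aaatcatctcScS ⇒ aaatcatctctcS   [S → t]
aaatcatctctcS ⇒ aaatcatctctct   [S → t]

S ⇒ aScS ⇒ aaScScS ⇒ aaaScScScS ⇒ aaatcScScS ⇒ aaatcaScScScS ⇒ aaatcatcScScS ⇒ aaatcatctcScS ⇒ aaatcatctctcS ⇒ aaatcatctctct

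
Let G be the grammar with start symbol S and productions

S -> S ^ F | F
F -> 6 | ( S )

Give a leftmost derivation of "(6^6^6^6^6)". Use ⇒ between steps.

S ⇒ F ⇒ (S) ⇒ (S^F) ⇒ (S^F^F) ⇒ (S^F^F^F) ⇒ (S^F^F^F^F) ⇒ (F^F^F^F^F) ⇒ (6^F^F^F^F) ⇒ (6^6^F^F^F) ⇒ (6^6^6^F^F) ⇒ (6^6^6^6^F) ⇒ (6^6^6^6^6)

S ⇒ F   [S -> F]
F ⇒ (S)   [F -> ( S )]
(S) ⇒ (S^F)   [S -> S ^ F]
(S^F) ⇒ (S^F^F)   [S -> S ^ F]
(S^F^F) ⇒ (S^F^F^F)   [S -> S ^ F]
(S^F^F^F) ⇒ (S^F^F^F^F)   [S -> S ^ F]
(S^F^F^F^F) ⇒ (F^F^F^F^F)   [S -> F]
(F^F^F^F^F) ⇒ (6^F^F^F^F)   [F -> 6]
(6^F^F^F^F) ⇒ (6^6^F^F^F)   [F -> 6]
(6^6^F^F^F) ⇒ (6^6^6^F^F)   [F -> 6]
(6^6^6^F^F) ⇒ (6^6^6^6^F)   [F -> 6]
(6^6^6^6^F) ⇒ (6^6^6^6^6)   [F -> 6]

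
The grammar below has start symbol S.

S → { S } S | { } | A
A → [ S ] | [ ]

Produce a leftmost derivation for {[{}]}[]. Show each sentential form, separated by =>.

S => {S}S   [S → { S } S]
{S}S => {A}S   [S → A]
{A}S => {[S]}S   [A → [ S ]]
{[S]}S => {[{}]}S   [S → { }]
{[{}]}S => {[{}]}A   [S → A]
{[{}]}A => {[{}]}[]   [A → [ ]]

S=>{S}S=>{A}S=>{[S]}S=>{[{}]}S=>{[{}]}A=>{[{}]}[]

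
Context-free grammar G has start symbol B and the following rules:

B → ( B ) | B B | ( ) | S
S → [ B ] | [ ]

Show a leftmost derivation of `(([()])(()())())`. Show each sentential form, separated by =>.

B => (B)   [B → ( B )]
(B) => (BB)   [B → B B]
(BB) => ((B)B)   [B → ( B )]
((B)B) => ((S)B)   [B → S]
((S)B) => (([B])B)   [S → [ B ]]
(([B])B) => (([()])B)   [B → ( )]
(([()])B) => (([()])BB)   [B → B B]
(([()])BB) => (([()])(B)B)   [B → ( B )]
(([()])(B)B) => (([()])(BB)B)   [B → B B]
(([()])(BB)B) => (([()])(()B)B)   [B → ( )]
(([()])(()B)B) => (([()])(()())B)   [B → ( )]
(([()])(()())B) => (([()])(()())())   [B → ( )]

B => (B) => (BB) => ((B)B) => ((S)B) => (([B])B) => (([()])B) => (([()])BB) => (([()])(B)B) => (([()])(BB)B) => (([()])(()B)B) => (([()])(()())B) => (([()])(()())())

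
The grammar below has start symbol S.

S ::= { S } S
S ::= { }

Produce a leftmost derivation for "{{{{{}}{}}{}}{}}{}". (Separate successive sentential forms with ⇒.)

S ⇒ {S}S ⇒ {{S}S}S ⇒ {{{S}S}S}S ⇒ {{{{S}S}S}S}S ⇒ {{{{{}}S}S}S}S ⇒ {{{{{}}{}}S}S}S ⇒ {{{{{}}{}}{}}S}S ⇒ {{{{{}}{}}{}}{}}S ⇒ {{{{{}}{}}{}}{}}{}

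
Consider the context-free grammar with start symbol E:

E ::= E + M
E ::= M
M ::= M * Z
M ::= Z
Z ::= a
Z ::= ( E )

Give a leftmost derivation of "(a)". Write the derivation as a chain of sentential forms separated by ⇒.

E ⇒ M ⇒ Z ⇒ (E) ⇒ (M) ⇒ (Z) ⇒ (a)

E ⇒ M   [E ::= M]
M ⇒ Z   [M ::= Z]
Z ⇒ (E)   [Z ::= ( E )]
(E) ⇒ (M)   [E ::= M]
(M) ⇒ (Z)   [M ::= Z]
(Z) ⇒ (a)   [Z ::= a]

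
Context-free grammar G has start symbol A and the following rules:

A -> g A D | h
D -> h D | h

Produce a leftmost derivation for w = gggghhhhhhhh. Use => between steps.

A => gAD   [A -> g A D]
gAD => ggADD   [A -> g A D]
ggADD => gggADDD   [A -> g A D]
gggADDD => ggggADDDD   [A -> g A D]
ggggADDDD => gggghDDDD   [A -> h]
gggghDDDD => gggghhDDDD   [D -> h D]
gggghhDDDD => gggghhhDDDD   [D -> h D]
gggghhhDDDD => gggghhhhDDDD   [D -> h D]
gggghhhhDDDD => gggghhhhhDDD   [D -> h]
gggghhhhhDDD => gggghhhhhhDD   [D -> h]
gggghhhhhhDD => gggghhhhhhhD   [D -> h]
gggghhhhhhhD => gggghhhhhhhh   [D -> h]

A=>gAD=>ggADD=>gggADDD=>ggggADDDD=>gggghDDDD=>gggghhDDDD=>gggghhhDDDD=>gggghhhhDDDD=>gggghhhhhDDD=>gggghhhhhhDD=>gggghhhhhhhD=>gggghhhhhhhh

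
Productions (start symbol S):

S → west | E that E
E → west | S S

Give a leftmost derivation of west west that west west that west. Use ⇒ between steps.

S ⇒ E that E   [S → E that E]
E that E ⇒ S S that E   [E → S S]
S S that E ⇒ E that E S that E   [S → E that E]
E that E S that E ⇒ S S that E S that E   [E → S S]
S S that E S that E ⇒ west S that E S that E   [S → west]
west S that E S that E ⇒ west west that E S that E   [S → west]
west west that E S that E ⇒ west west that west S that E   [E → west]
west west that west S that E ⇒ west west that west west that E   [S → west]
west west that west west that E ⇒ west west that west west that west   [E → west]

S ⇒ E that E ⇒ S S that E ⇒ E that E S that E ⇒ S S that E S that E ⇒ west S that E S that E ⇒ west west that E S that E ⇒ west west that west S that E ⇒ west west that west west that E ⇒ west west that west west that west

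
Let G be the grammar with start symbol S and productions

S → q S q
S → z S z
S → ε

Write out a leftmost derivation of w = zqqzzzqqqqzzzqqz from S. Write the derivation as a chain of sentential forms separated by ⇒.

S ⇒ zSz   [S → z S z]
zSz ⇒ zqSqz   [S → q S q]
zqSqz ⇒ zqqSqqz   [S → q S q]
zqqSqqz ⇒ zqqzSzqqz   [S → z S z]
zqqzSzqqz ⇒ zqqzzSzzqqz   [S → z S z]
zqqzzSzzqqz ⇒ zqqzzzSzzzqqz   [S → z S z]
zqqzzzSzzzqqz ⇒ zqqzzzqSqzzzqqz   [S → q S q]
zqqzzzqSqzzzqqz ⇒ zqqzzzqqSqqzzzqqz   [S → q S q]
zqqzzzqqSqqzzzqqz ⇒ zqqzzzqqqqzzzqqz   [S → ε]

S ⇒ zSz ⇒ zqSqz ⇒ zqqSqqz ⇒ zqqzSzqqz ⇒ zqqzzSzzqqz ⇒ zqqzzzSzzzqqz ⇒ zqqzzzqSqzzzqqz ⇒ zqqzzzqqSqqzzzqqz ⇒ zqqzzzqqqqzzzqqz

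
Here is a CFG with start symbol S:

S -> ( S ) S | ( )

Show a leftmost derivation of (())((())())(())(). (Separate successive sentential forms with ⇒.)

S ⇒ (S)S   [S -> ( S ) S]
(S)S ⇒ (())S   [S -> ( )]
(())S ⇒ (())(S)S   [S -> ( S ) S]
(())(S)S ⇒ (())((S)S)S   [S -> ( S ) S]
(())((S)S)S ⇒ (())((())S)S   [S -> ( )]
(())((())S)S ⇒ (())((())())S   [S -> ( )]
(())((())())S ⇒ (())((())())(S)S   [S -> ( S ) S]
(())((())())(S)S ⇒ (())((())())(())S   [S -> ( )]
(())((())())(())S ⇒ (())((())())(())()   [S -> ( )]

S ⇒ (S)S ⇒ (())S ⇒ (())(S)S ⇒ (())((S)S)S ⇒ (())((())S)S ⇒ (())((())())S ⇒ (())((())())(S)S ⇒ (())((())())(())S ⇒ (())((())())(())()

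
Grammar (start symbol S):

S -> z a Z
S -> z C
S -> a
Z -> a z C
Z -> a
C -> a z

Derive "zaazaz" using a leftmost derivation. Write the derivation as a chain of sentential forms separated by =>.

S => zaZ   [S -> z a Z]
zaZ => zaazC   [Z -> a z C]
zaazC => zaazaz   [C -> a z]

S => zaZ => zaazC => zaazaz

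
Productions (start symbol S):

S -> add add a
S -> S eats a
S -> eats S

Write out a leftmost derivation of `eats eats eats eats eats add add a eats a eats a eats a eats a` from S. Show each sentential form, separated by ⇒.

S ⇒ S eats a   [S -> S eats a]
S eats a ⇒ S eats a eats a   [S -> S eats a]
S eats a eats a ⇒ S eats a eats a eats a   [S -> S eats a]
S eats a eats a eats a ⇒ eats S eats a eats a eats a   [S -> eats S]
eats S eats a eats a eats a ⇒ eats eats S eats a eats a eats a   [S -> eats S]
eats eats S eats a eats a eats a ⇒ eats eats S eats a eats a eats a eats a   [S -> S eats a]
eats eats S eats a eats a eats a eats a ⇒ eats eats eats S eats a eats a eats a eats a   [S -> eats S]
eats eats eats S eats a eats a eats a eats a ⇒ eats eats eats eats S eats a eats a eats a eats a   [S -> eats S]
eats eats eats eats S eats a eats a eats a eats a ⇒ eats eats eats eats eats S eats a eats a eats a eats a   [S -> eats S]
eats eats eats eats eats S eats a eats a eats a eats a ⇒ eats eats eats eats eats add add a eats a eats a eats a eats a   [S -> add add a]

S ⇒ S eats a ⇒ S eats a eats a ⇒ S eats a eats a eats a ⇒ eats S eats a eats a eats a ⇒ eats eats S eats a eats a eats a ⇒ eats eats S eats a eats a eats a eats a ⇒ eats eats eats S eats a eats a eats a eats a ⇒ eats eats eats eats S eats a eats a eats a eats a ⇒ eats eats eats eats eats S eats a eats a eats a eats a ⇒ eats eats eats eats eats add add a eats a eats a eats a eats a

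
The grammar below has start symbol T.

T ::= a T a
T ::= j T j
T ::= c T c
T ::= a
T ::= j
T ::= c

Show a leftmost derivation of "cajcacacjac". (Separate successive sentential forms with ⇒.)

T ⇒ cTc ⇒ caTac ⇒ cajTjac ⇒ cajcTcjac ⇒ cajcaTacjac ⇒ cajcacacjac

T ⇒ cTc   [T ::= c T c]
cTc ⇒ caTac   [T ::= a T a]
caTac ⇒ cajTjac   [T ::= j T j]
cajTjac ⇒ cajcTcjac   [T ::= c T c]
cajcTcjac ⇒ cajcaTacjac   [T ::= a T a]
cajcaTacjac ⇒ cajcacacjac   [T ::= c]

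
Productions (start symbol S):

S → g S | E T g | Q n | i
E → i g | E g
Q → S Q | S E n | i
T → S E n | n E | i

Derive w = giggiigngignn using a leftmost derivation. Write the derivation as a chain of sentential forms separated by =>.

S=>Qn=>SEnn=>gSEnn=>gETgEnn=>gEgTgEnn=>giggTgEnn=>giggSEngEnn=>giggiEngEnn=>giggiigngEnn=>giggiigngignn

S => Qn   [S → Q n]
Qn => SEnn   [Q → S E n]
SEnn => gSEnn   [S → g S]
gSEnn => gETgEnn   [S → E T g]
gETgEnn => gEgTgEnn   [E → E g]
gEgTgEnn => giggTgEnn   [E → i g]
giggTgEnn => giggSEngEnn   [T → S E n]
giggSEngEnn => giggiEngEnn   [S → i]
giggiEngEnn => giggiigngEnn   [E → i g]
giggiigngEnn => giggiigngignn   [E → i g]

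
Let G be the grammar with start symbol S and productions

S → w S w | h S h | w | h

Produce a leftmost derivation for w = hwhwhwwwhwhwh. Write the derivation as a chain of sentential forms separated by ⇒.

S ⇒ hSh ⇒ hwSwh ⇒ hwhShwh ⇒ hwhwSwhwh ⇒ hwhwhShwhwh ⇒ hwhwhwSwhwhwh ⇒ hwhwhwwwhwhwh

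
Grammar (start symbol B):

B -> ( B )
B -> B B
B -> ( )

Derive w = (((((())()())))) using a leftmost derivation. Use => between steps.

B => (B)   [B -> ( B )]
(B) => ((B))   [B -> ( B )]
((B)) => (((B)))   [B -> ( B )]
(((B))) => ((((B))))   [B -> ( B )]
((((B)))) => ((((BB))))   [B -> B B]
((((BB)))) => (((((B)B))))   [B -> ( B )]
(((((B)B)))) => (((((())B))))   [B -> ( )]
(((((())B)))) => (((((())BB))))   [B -> B B]
(((((())BB)))) => (((((())()B))))   [B -> ( )]
(((((())()B)))) => (((((())()()))))   [B -> ( )]

B => (B) => ((B)) => (((B))) => ((((B)))) => ((((BB)))) => (((((B)B)))) => (((((())B)))) => (((((())BB)))) => (((((())()B)))) => (((((())()()))))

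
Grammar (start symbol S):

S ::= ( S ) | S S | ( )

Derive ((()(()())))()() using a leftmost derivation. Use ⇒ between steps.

S ⇒ SS   [S ::= S S]
SS ⇒ SSS   [S ::= S S]
SSS ⇒ (S)SS   [S ::= ( S )]
(S)SS ⇒ ((S))SS   [S ::= ( S )]
((S))SS ⇒ ((SS))SS   [S ::= S S]
((SS))SS ⇒ ((()S))SS   [S ::= ( )]
((()S))SS ⇒ ((()(S)))SS   [S ::= ( S )]
((()(S)))SS ⇒ ((()(SS)))SS   [S ::= S S]
((()(SS)))SS ⇒ ((()(()S)))SS   [S ::= ( )]
((()(()S)))SS ⇒ ((()(()())))SS   [S ::= ( )]
((()(()())))SS ⇒ ((()(()())))()S   [S ::= ( )]
((()(()())))()S ⇒ ((()(()())))()()   [S ::= ( )]

S ⇒ SS ⇒ SSS ⇒ (S)SS ⇒ ((S))SS ⇒ ((SS))SS ⇒ ((()S))SS ⇒ ((()(S)))SS ⇒ ((()(SS)))SS ⇒ ((()(()S)))SS ⇒ ((()(()())))SS ⇒ ((()(()())))()S ⇒ ((()(()())))()()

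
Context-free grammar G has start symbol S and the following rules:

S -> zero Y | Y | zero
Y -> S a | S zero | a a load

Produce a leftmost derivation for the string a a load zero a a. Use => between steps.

S => Y   [S -> Y]
Y => S a   [Y -> S a]
S a => Y a   [S -> Y]
Y a => S a a   [Y -> S a]
S a a => Y a a   [S -> Y]
Y a a => S zero a a   [Y -> S zero]
S zero a a => Y zero a a   [S -> Y]
Y zero a a => a a load zero a a   [Y -> a a load]

S => Y => S a => Y a => S a a => Y a a => S zero a a => Y zero a a => a a load zero a a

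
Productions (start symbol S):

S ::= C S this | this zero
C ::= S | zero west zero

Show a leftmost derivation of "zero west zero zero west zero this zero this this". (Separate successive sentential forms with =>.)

S => C S this   [S ::= C S this]
C S this => zero west zero S this   [C ::= zero west zero]
zero west zero S this => zero west zero C S this this   [S ::= C S this]
zero west zero C S this this => zero west zero zero west zero S this this   [C ::= zero west zero]
zero west zero zero west zero S this this => zero west zero zero west zero this zero this this   [S ::= this zero]

S => C S this => zero west zero S this => zero west zero C S this this => zero west zero zero west zero S this this => zero west zero zero west zero this zero this this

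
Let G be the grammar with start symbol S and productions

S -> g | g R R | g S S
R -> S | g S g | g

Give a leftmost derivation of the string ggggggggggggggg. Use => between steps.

S=>gSS=>ggSSS=>gggSS=>ggggRRS=>gggggSgRS=>ggggggSSgRS=>gggggggSSSgRS=>ggggggggSSSSgRS=>gggggggggSSSgRS=>ggggggggggSSgRS=>gggggggggggSgRS=>gggggggggggggRS=>ggggggggggggggS=>ggggggggggggggg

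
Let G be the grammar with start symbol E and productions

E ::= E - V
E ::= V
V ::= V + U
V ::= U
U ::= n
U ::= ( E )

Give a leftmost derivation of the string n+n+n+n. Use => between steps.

E => V   [E ::= V]
V => V+U   [V ::= V + U]
V+U => V+U+U   [V ::= V + U]
V+U+U => V+U+U+U   [V ::= V + U]
V+U+U+U => U+U+U+U   [V ::= U]
U+U+U+U => n+U+U+U   [U ::= n]
n+U+U+U => n+n+U+U   [U ::= n]
n+n+U+U => n+n+n+U   [U ::= n]
n+n+n+U => n+n+n+n   [U ::= n]

E => V => V+U => V+U+U => V+U+U+U => U+U+U+U => n+U+U+U => n+n+U+U => n+n+n+U => n+n+n+n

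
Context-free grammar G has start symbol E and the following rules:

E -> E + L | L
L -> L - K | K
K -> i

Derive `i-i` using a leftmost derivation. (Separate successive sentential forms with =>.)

E => L   [E -> L]
L => L-K   [L -> L - K]
L-K => K-K   [L -> K]
K-K => i-K   [K -> i]
i-K => i-i   [K -> i]

E=>L=>L-K=>K-K=>i-K=>i-i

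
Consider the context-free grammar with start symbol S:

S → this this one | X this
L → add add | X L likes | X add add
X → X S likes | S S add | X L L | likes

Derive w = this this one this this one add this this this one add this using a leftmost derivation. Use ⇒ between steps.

S ⇒ X this ⇒ S S add this ⇒ X this S add this ⇒ S S add this S add this ⇒ this this one S add this S add this ⇒ this this one this this one add this S add this ⇒ this this one this this one add this this this one add this

S ⇒ X this   [S → X this]
X this ⇒ S S add this   [X → S S add]
S S add this ⇒ X this S add this   [S → X this]
X this S add this ⇒ S S add this S add this   [X → S S add]
S S add this S add this ⇒ this this one S add this S add this   [S → this this one]
this this one S add this S add this ⇒ this this one this this one add this S add this   [S → this this one]
this this one this this one add this S add this ⇒ this this one this this one add this this this one add this   [S → this this one]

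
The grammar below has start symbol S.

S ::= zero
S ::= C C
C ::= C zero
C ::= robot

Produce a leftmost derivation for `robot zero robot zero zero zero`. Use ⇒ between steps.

S ⇒ C C ⇒ C zero C ⇒ robot zero C ⇒ robot zero C zero ⇒ robot zero C zero zero ⇒ robot zero C zero zero zero ⇒ robot zero robot zero zero zero

S ⇒ C C   [S ::= C C]
C C ⇒ C zero C   [C ::= C zero]
C zero C ⇒ robot zero C   [C ::= robot]
robot zero C ⇒ robot zero C zero   [C ::= C zero]
robot zero C zero ⇒ robot zero C zero zero   [C ::= C zero]
robot zero C zero zero ⇒ robot zero C zero zero zero   [C ::= C zero]
robot zero C zero zero zero ⇒ robot zero robot zero zero zero   [C ::= robot]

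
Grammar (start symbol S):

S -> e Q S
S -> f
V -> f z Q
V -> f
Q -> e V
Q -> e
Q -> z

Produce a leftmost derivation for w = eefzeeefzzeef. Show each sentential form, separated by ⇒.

S ⇒ eQS ⇒ eeVS ⇒ eefzQS ⇒ eefzeS ⇒ eefzeeQS ⇒ eefzeeeVS ⇒ eefzeeefzQS ⇒ eefzeeefzzS ⇒ eefzeeefzzeQS ⇒ eefzeeefzzeeS ⇒ eefzeeefzzeef

S ⇒ eQS   [S -> e Q S]
eQS ⇒ eeVS   [Q -> e V]
eeVS ⇒ eefzQS   [V -> f z Q]
eefzQS ⇒ eefzeS   [Q -> e]
eefzeS ⇒ eefzeeQS   [S -> e Q S]
eefzeeQS ⇒ eefzeeeVS   [Q -> e V]
eefzeeeVS ⇒ eefzeeefzQS   [V -> f z Q]
eefzeeefzQS ⇒ eefzeeefzzS   [Q -> z]
eefzeeefzzS ⇒ eefzeeefzzeQS   [S -> e Q S]
eefzeeefzzeQS ⇒ eefzeeefzzeeS   [Q -> e]
eefzeeefzzeeS ⇒ eefzeeefzzeef   [S -> f]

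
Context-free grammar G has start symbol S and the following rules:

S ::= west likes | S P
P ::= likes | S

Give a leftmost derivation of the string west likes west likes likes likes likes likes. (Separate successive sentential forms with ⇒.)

S ⇒ S P   [S ::= S P]
S P ⇒ S P P   [S ::= S P]
S P P ⇒ S P P P   [S ::= S P]
S P P P ⇒ west likes P P P   [S ::= west likes]
west likes P P P ⇒ west likes S P P   [P ::= S]
west likes S P P ⇒ west likes S P P P   [S ::= S P]
west likes S P P P ⇒ west likes S P P P P   [S ::= S P]
west likes S P P P P ⇒ west likes west likes P P P P   [S ::= west likes]
west likes west likes P P P P ⇒ west likes west likes likes P P P   [P ::= likes]
west likes west likes likes P P P ⇒ west likes west likes likes likes P P   [P ::= likes]
west likes west likes likes likes P P ⇒ west likes west likes likes likes likes P   [P ::= likes]
west likes west likes likes likes likes P ⇒ west likes west likes likes likes likes likes   [P ::= likes]

S ⇒ S P ⇒ S P P ⇒ S P P P ⇒ west likes P P P ⇒ west likes S P P ⇒ west likes S P P P ⇒ west likes S P P P P ⇒ west likes west likes P P P P ⇒ west likes west likes likes P P P ⇒ west likes west likes likes likes P P ⇒ west likes west likes likes likes likes P ⇒ west likes west likes likes likes likes likes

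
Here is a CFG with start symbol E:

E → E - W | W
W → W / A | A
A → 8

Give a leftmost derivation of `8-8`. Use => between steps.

E => E-W => W-W => A-W => 8-W => 8-A => 8-8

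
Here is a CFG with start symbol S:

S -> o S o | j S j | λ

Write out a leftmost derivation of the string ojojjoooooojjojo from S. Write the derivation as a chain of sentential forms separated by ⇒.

S ⇒ oSo ⇒ ojSjo ⇒ ojoSojo ⇒ ojojSjojo ⇒ ojojjSjjojo ⇒ ojojjoSojjojo ⇒ ojojjooSoojjojo ⇒ ojojjoooSooojjojo ⇒ ojojjoooooojjojo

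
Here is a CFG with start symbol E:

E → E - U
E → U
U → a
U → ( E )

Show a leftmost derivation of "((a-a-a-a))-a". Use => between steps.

E => E-U   [E → E - U]
E-U => U-U   [E → U]
U-U => (E)-U   [U → ( E )]
(E)-U => (U)-U   [E → U]
(U)-U => ((E))-U   [U → ( E )]
((E))-U => ((E-U))-U   [E → E - U]
((E-U))-U => ((E-U-U))-U   [E → E - U]
((E-U-U))-U => ((E-U-U-U))-U   [E → E - U]
((E-U-U-U))-U => ((U-U-U-U))-U   [E → U]
((U-U-U-U))-U => ((a-U-U-U))-U   [U → a]
((a-U-U-U))-U => ((a-a-U-U))-U   [U → a]
((a-a-U-U))-U => ((a-a-a-U))-U   [U → a]
((a-a-a-U))-U => ((a-a-a-a))-U   [U → a]
((a-a-a-a))-U => ((a-a-a-a))-a   [U → a]

E => E-U => U-U => (E)-U => (U)-U => ((E))-U => ((E-U))-U => ((E-U-U))-U => ((E-U-U-U))-U => ((U-U-U-U))-U => ((a-U-U-U))-U => ((a-a-U-U))-U => ((a-a-a-U))-U => ((a-a-a-a))-U => ((a-a-a-a))-a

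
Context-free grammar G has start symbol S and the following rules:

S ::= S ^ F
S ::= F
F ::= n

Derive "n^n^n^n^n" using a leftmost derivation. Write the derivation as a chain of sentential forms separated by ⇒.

S⇒S^F⇒S^F^F⇒S^F^F^F⇒S^F^F^F^F⇒F^F^F^F^F⇒n^F^F^F^F⇒n^n^F^F^F⇒n^n^n^F^F⇒n^n^n^n^F⇒n^n^n^n^n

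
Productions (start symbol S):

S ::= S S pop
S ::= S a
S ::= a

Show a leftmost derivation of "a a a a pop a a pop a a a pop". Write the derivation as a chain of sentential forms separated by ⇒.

S ⇒ S S pop   [S ::= S S pop]
S S pop ⇒ S a S pop   [S ::= S a]
S a S pop ⇒ S a a S pop   [S ::= S a]
S a a S pop ⇒ S S pop a a S pop   [S ::= S S pop]
S S pop a a S pop ⇒ S S pop S pop a a S pop   [S ::= S S pop]
S S pop S pop a a S pop ⇒ S a S pop S pop a a S pop   [S ::= S a]
S a S pop S pop a a S pop ⇒ S a a S pop S pop a a S pop   [S ::= S a]
S a a S pop S pop a a S pop ⇒ a a a S pop S pop a a S pop   [S ::= a]
a a a S pop S pop a a S pop ⇒ a a a a pop S pop a a S pop   [S ::= a]
a a a a pop S pop a a S pop ⇒ a a a a pop S a pop a a S pop   [S ::= S a]
a a a a pop S a pop a a S pop ⇒ a a a a pop a a pop a a S pop   [S ::= a]
a a a a pop a a pop a a S pop ⇒ a a a a pop a a pop a a a pop   [S ::= a]

S ⇒ S S pop ⇒ S a S pop ⇒ S a a S pop ⇒ S S pop a a S pop ⇒ S S pop S pop a a S pop ⇒ S a S pop S pop a a S pop ⇒ S a a S pop S pop a a S pop ⇒ a a a S pop S pop a a S pop ⇒ a a a a pop S pop a a S pop ⇒ a a a a pop S a pop a a S pop ⇒ a a a a pop a a pop a a S pop ⇒ a a a a pop a a pop a a a pop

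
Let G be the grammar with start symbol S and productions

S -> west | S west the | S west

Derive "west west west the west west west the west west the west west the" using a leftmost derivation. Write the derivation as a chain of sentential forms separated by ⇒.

S ⇒ S west the ⇒ S west west the ⇒ S west the west west the ⇒ S west west the west west the ⇒ S west the west west the west west the ⇒ S west west the west west the west west the ⇒ S west west west the west west the west west the ⇒ S west the west west west the west west the west west the ⇒ S west west the west west west the west west the west west the ⇒ west west west the west west west the west west the west west the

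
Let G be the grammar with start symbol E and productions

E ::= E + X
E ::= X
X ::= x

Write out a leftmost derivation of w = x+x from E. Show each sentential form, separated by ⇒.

E ⇒ E+X   [E ::= E + X]
E+X ⇒ X+X   [E ::= X]
X+X ⇒ x+X   [X ::= x]
x+X ⇒ x+x   [X ::= x]

E⇒E+X⇒X+X⇒x+X⇒x+x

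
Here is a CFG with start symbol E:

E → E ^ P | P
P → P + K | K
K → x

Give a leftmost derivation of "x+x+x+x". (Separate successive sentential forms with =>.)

E => P => P+K => P+K+K => P+K+K+K => K+K+K+K => x+K+K+K => x+x+K+K => x+x+x+K => x+x+x+x

E => P   [E → P]
P => P+K   [P → P + K]
P+K => P+K+K   [P → P + K]
P+K+K => P+K+K+K   [P → P + K]
P+K+K+K => K+K+K+K   [P → K]
K+K+K+K => x+K+K+K   [K → x]
x+K+K+K => x+x+K+K   [K → x]
x+x+K+K => x+x+x+K   [K → x]
x+x+x+K => x+x+x+x   [K → x]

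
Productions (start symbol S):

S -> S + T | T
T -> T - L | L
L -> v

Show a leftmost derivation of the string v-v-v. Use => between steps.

S => T   [S -> T]
T => T-L   [T -> T - L]
T-L => T-L-L   [T -> T - L]
T-L-L => L-L-L   [T -> L]
L-L-L => v-L-L   [L -> v]
v-L-L => v-v-L   [L -> v]
v-v-L => v-v-v   [L -> v]

S => T => T-L => T-L-L => L-L-L => v-L-L => v-v-L => v-v-v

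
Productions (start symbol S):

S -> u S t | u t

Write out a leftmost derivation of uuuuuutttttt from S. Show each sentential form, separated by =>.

S => uSt   [S -> u S t]
uSt => uuStt   [S -> u S t]
uuStt => uuuSttt   [S -> u S t]
uuuSttt => uuuuStttt   [S -> u S t]
uuuuStttt => uuuuuSttttt   [S -> u S t]
uuuuuSttttt => uuuuuutttttt   [S -> u t]

S => uSt => uuStt => uuuSttt => uuuuStttt => uuuuuSttttt => uuuuuutttttt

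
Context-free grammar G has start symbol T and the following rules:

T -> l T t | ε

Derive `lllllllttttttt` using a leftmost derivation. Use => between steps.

T => lTt   [T -> l T t]
lTt => llTtt   [T -> l T t]
llTtt => lllTttt   [T -> l T t]
lllTttt => llllTtttt   [T -> l T t]
llllTtttt => lllllTttttt   [T -> l T t]
lllllTttttt => llllllTtttttt   [T -> l T t]
llllllTtttttt => lllllllTttttttt   [T -> l T t]
lllllllTttttttt => lllllllttttttt   [T -> ε]

T=>lTt=>llTtt=>lllTttt=>llllTtttt=>lllllTttttt=>llllllTtttttt=>lllllllTttttttt=>lllllllttttttt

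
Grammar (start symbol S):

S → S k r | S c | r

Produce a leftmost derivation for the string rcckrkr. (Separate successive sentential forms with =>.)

S => Skr   [S → S k r]
Skr => Skrkr   [S → S k r]
Skrkr => Sckrkr   [S → S c]
Sckrkr => Scckrkr   [S → S c]
Scckrkr => rcckrkr   [S → r]

S => Skr => Skrkr => Sckrkr => Scckrkr => rcckrkr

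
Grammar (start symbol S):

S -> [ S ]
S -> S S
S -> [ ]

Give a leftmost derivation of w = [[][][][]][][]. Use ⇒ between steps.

S ⇒ SS   [S -> S S]
SS ⇒ SSS   [S -> S S]
SSS ⇒ [S]SS   [S -> [ S ]]
[S]SS ⇒ [SS]SS   [S -> S S]
[SS]SS ⇒ [SSS]SS   [S -> S S]
[SSS]SS ⇒ [SSSS]SS   [S -> S S]
[SSSS]SS ⇒ [[]SSS]SS   [S -> [ ]]
[[]SSS]SS ⇒ [[][]SS]SS   [S -> [ ]]
[[][]SS]SS ⇒ [[][][]S]SS   [S -> [ ]]
[[][][]S]SS ⇒ [[][][][]]SS   [S -> [ ]]
[[][][][]]SS ⇒ [[][][][]][]S   [S -> [ ]]
[[][][][]][]S ⇒ [[][][][]][][]   [S -> [ ]]

S ⇒ SS ⇒ SSS ⇒ [S]SS ⇒ [SS]SS ⇒ [SSS]SS ⇒ [SSSS]SS ⇒ [[]SSS]SS ⇒ [[][]SS]SS ⇒ [[][][]S]SS ⇒ [[][][][]]SS ⇒ [[][][][]][]S ⇒ [[][][][]][][]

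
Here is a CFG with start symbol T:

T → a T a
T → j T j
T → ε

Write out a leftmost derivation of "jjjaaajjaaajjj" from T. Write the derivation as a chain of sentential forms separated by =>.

T => jTj => jjTjj => jjjTjjj => jjjaTajjj => jjjaaTaajjj => jjjaaaTaaajjj => jjjaaajTjaaajjj => jjjaaajjaaajjj

T => jTj   [T → j T j]
jTj => jjTjj   [T → j T j]
jjTjj => jjjTjjj   [T → j T j]
jjjTjjj => jjjaTajjj   [T → a T a]
jjjaTajjj => jjjaaTaajjj   [T → a T a]
jjjaaTaajjj => jjjaaaTaaajjj   [T → a T a]
jjjaaaTaaajjj => jjjaaajTjaaajjj   [T → j T j]
jjjaaajTjaaajjj => jjjaaajjaaajjj   [T → ε]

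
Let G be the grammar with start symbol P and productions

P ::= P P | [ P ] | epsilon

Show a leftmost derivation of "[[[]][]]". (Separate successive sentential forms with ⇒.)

P⇒[P]⇒[PP]⇒[PPP]⇒[[P]PP]⇒[[[P]]PP]⇒[[[]]PP]⇒[[[]][P]P]⇒[[[]][]P]⇒[[[]][]]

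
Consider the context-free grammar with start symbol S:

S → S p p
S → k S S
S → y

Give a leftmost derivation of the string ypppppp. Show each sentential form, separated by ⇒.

S ⇒ Spp   [S → S p p]
Spp ⇒ Spppp   [S → S p p]
Spppp ⇒ Spppppp   [S → S p p]
Spppppp ⇒ ypppppp   [S → y]

S⇒Spp⇒Spppp⇒Spppppp⇒ypppppp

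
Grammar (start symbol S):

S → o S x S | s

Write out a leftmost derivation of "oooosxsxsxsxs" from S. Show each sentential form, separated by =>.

S => oSxS => ooSxSxS => oooSxSxSxS => ooooSxSxSxSxS => oooosxSxSxSxS => oooosxsxSxSxS => oooosxsxsxSxS => oooosxsxsxsxS => oooosxsxsxsxs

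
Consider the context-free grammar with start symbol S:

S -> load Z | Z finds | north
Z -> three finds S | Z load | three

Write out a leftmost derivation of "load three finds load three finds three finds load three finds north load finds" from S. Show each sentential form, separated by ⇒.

S ⇒ load Z ⇒ load three finds S ⇒ load three finds load Z ⇒ load three finds load three finds S ⇒ load three finds load three finds Z finds ⇒ load three finds load three finds three finds S finds ⇒ load three finds load three finds three finds load Z finds ⇒ load three finds load three finds three finds load Z load finds ⇒ load three finds load three finds three finds load three finds S load finds ⇒ load three finds load three finds three finds load three finds north load finds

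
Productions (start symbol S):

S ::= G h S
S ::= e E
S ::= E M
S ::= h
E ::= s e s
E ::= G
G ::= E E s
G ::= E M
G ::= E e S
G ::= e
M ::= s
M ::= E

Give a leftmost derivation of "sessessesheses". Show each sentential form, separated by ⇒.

S ⇒ GhS ⇒ EMhS ⇒ sesMhS ⇒ sesEhS ⇒ sesGhS ⇒ sesEMhS ⇒ sessesMhS ⇒ sessesEhS ⇒ sessesseshS ⇒ sessessesheE ⇒ sessessesheses

S ⇒ GhS   [S ::= G h S]
GhS ⇒ EMhS   [G ::= E M]
EMhS ⇒ sesMhS   [E ::= s e s]
sesMhS ⇒ sesEhS   [M ::= E]
sesEhS ⇒ sesGhS   [E ::= G]
sesGhS ⇒ sesEMhS   [G ::= E M]
sesEMhS ⇒ sessesMhS   [E ::= s e s]
sessesMhS ⇒ sessesEhS   [M ::= E]
sessesEhS ⇒ sessesseshS   [E ::= s e s]
sessesseshS ⇒ sessessesheE   [S ::= e E]
sessessesheE ⇒ sessessesheses   [E ::= s e s]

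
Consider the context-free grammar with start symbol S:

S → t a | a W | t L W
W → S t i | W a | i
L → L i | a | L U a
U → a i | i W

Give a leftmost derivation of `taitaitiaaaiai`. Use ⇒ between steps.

S⇒tLW⇒tLUaW⇒tLUaUaW⇒taUaUaW⇒taiWaUaW⇒taiWaaUaW⇒taiStiaaUaW⇒taitLWtiaaUaW⇒taitaWtiaaUaW⇒taitaitiaaUaW⇒taitaitiaaaiaW⇒taitaitiaaaiai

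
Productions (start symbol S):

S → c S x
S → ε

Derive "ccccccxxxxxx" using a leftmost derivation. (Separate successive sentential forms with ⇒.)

S ⇒ cSx   [S → c S x]
cSx ⇒ ccSxx   [S → c S x]
ccSxx ⇒ cccSxxx   [S → c S x]
cccSxxx ⇒ ccccSxxxx   [S → c S x]
ccccSxxxx ⇒ cccccSxxxxx   [S → c S x]
cccccSxxxxx ⇒ ccccccSxxxxxx   [S → c S x]
ccccccSxxxxxx ⇒ ccccccxxxxxx   [S → ε]

S⇒cSx⇒ccSxx⇒cccSxxx⇒ccccSxxxx⇒cccccSxxxxx⇒ccccccSxxxxxx⇒ccccccxxxxxx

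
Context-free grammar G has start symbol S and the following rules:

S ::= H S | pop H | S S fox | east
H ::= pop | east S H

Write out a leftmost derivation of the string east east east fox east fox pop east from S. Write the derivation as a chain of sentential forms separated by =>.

S => H S => east S H S => east S S fox H S => east S S fox S fox H S => east east S fox S fox H S => east east east fox S fox H S => east east east fox east fox H S => east east east fox east fox pop S => east east east fox east fox pop east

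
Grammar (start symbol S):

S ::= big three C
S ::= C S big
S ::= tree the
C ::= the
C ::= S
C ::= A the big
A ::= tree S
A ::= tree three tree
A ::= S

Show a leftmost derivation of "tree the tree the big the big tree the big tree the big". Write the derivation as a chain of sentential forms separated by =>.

S => C S big => S S big => C S big S big => A the big S big S big => tree S the big S big S big => tree C S big the big S big S big => tree the S big the big S big S big => tree the tree the big the big S big S big => tree the tree the big the big tree the big S big => tree the tree the big the big tree the big tree the big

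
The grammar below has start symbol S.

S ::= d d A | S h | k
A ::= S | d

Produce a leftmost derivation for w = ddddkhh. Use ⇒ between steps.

S ⇒ Sh   [S ::= S h]
Sh ⇒ Shh   [S ::= S h]
Shh ⇒ ddAhh   [S ::= d d A]
ddAhh ⇒ ddShh   [A ::= S]
ddShh ⇒ ddddAhh   [S ::= d d A]
ddddAhh ⇒ ddddShh   [A ::= S]
ddddShh ⇒ ddddkhh   [S ::= k]

S ⇒ Sh ⇒ Shh ⇒ ddAhh ⇒ ddShh ⇒ ddddAhh ⇒ ddddShh ⇒ ddddkhh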